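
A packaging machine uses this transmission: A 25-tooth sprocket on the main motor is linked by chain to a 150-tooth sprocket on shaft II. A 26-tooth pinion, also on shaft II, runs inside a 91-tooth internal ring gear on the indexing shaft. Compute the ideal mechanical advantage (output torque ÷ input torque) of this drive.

Each stage contributes driven/driver: chain 150/25 = 6, internal gear 91/26 = 3.5.
Overall: 6 × 3.5 = 21.

21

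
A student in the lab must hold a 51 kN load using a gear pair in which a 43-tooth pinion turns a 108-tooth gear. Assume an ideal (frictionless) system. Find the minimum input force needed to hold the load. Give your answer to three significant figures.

Gear pair MA = 108/43 = 2.5116.
Effort = load / MA = 51 / 2.5116 = 20.306 kN.

20.3 kN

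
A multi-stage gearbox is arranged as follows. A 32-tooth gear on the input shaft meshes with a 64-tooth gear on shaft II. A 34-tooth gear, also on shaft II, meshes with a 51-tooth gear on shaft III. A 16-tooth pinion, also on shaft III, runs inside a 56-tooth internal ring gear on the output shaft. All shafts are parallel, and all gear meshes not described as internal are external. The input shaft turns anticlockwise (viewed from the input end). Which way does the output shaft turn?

the input shaft → shaft II: external mesh, 1 reversal → CW.
shaft II → shaft III: external mesh, 1 reversal → CCW.
shaft III → the output shaft: internal mesh, same direction → CCW.
2 reversals in total — an even number — so the output shaft turns the same way as the input shaft.

anticlockwise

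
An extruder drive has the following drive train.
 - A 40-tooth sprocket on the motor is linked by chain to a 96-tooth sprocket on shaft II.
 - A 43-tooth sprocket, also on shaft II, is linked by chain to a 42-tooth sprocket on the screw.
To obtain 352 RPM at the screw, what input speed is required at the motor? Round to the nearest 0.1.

825.2 RPM

Overall ratio R = 2.4 × 0.97674 = 2.3442.
Required input speed = output speed × R = 352 × 2.3442 = 825.15 RPM.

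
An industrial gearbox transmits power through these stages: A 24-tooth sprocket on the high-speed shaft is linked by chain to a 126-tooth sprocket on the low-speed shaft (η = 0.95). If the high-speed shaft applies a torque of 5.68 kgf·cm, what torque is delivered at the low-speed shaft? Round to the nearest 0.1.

28.3 kgf·cm

chain 126/24 = 5.25 → τ = 5.68·5.25·0.95 = 28.329 kgf·cm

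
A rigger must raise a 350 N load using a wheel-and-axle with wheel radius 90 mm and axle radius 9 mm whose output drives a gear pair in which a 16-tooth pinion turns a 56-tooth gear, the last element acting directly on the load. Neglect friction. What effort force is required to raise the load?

Wheel-and-axle MA = R/r = 90/9 = 10.
Gear pair MA = 56/16 = 3.5.
Combined ideal MA = 10 × 3.5 = 35.
Effort = load / MA = 350 / 35 = 10 N.

10 N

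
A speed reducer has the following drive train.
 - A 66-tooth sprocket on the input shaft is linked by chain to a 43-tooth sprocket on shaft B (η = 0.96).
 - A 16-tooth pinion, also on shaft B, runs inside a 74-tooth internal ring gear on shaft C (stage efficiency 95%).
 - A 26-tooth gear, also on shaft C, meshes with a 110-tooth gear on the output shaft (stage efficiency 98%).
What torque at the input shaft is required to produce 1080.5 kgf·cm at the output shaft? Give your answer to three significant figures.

Overall ratio R = 0.65152 × 4.625 × 4.2308 = 12.748; overall efficiency η = 0.96 × 0.95 × 0.98 = 0.8938.
Input torque = output torque / (R × η) = 1080.5 / (12.748 × 0.8938) = 94.831 kgf·cm.

94.8 kgf·cm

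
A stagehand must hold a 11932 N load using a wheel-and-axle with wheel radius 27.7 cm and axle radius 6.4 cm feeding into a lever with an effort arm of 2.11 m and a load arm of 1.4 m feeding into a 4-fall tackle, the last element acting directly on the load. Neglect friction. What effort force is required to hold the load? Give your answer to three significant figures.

457 N

Wheel-and-axle MA = R/r = 27.7/6.4 = 4.3281.
Lever MA = effort arm / load arm = 2.11/1.4 = 1.5071.
Block-and-tackle MA = number of supporting rope parts = 4.
Combined ideal MA = 4.3281 × 1.5071 × 4 = 26.092.
Effort = load / MA = 11932 / 26.092 = 457.3 N.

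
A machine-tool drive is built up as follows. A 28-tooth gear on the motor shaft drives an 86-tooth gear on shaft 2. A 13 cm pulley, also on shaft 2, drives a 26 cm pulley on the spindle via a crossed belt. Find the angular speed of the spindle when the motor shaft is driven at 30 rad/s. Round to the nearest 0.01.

4.88 rad/s

gear mesh 86/28 = 3.0714 → 30/3.0714 = 9.7674 rad/s
belt 26/13 = 2 → 9.7674/2 = 4.8837 rad/s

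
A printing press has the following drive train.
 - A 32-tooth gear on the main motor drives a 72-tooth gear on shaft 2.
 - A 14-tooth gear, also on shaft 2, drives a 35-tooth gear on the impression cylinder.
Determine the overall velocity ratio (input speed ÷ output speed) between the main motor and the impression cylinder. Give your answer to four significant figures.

5.625

Each stage contributes driven/driver: gear mesh 72/32 = 2.25, gear mesh 35/14 = 2.5.
Overall: 2.25 × 2.5 = 5.625.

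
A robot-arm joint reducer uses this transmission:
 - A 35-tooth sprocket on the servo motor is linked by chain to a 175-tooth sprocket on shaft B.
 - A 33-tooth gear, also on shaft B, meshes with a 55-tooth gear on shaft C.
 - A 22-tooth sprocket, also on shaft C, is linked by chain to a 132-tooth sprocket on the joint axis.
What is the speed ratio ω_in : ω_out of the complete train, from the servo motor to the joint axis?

50

Each stage contributes driven/driver: chain 175/35 = 5, gear mesh 55/33 = 1.6667, chain 132/22 = 6.
Overall: 5 × 1.6667 × 6 = 50.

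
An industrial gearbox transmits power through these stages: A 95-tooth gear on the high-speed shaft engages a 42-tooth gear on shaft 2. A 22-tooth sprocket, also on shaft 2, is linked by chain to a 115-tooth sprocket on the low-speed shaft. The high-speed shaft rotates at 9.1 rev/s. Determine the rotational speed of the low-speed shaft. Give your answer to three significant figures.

3.94 rev/s

the high-speed shaft → shaft 2 (gear mesh, 42/95): 9.1 ÷ 0.44211 = 20.583 rev/s
shaft 2 → the low-speed shaft (chain, 115/22): 20.583 ÷ 5.2273 = 3.9377 rev/s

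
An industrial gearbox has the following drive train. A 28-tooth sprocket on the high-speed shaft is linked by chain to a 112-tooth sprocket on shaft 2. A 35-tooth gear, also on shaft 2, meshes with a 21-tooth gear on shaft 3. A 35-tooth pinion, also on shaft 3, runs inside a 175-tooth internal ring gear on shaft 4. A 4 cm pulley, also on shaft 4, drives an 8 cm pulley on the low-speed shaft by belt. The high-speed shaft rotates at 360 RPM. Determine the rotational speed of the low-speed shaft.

15 RPM

Chain: ratio = 112/28 = 4, so shaft 2 turns at 360 / 4 = 90 RPM.
Gear mesh: ratio = 21/35 = 0.6, so shaft 3 turns at 90 / 0.6 = 150 RPM.
Internal gear: ratio = 175/35 = 5, so shaft 4 turns at 150 / 5 = 30 RPM.
Belt: ratio = 8/4 = 2, so the low-speed shaft turns at 30 / 2 = 15 RPM.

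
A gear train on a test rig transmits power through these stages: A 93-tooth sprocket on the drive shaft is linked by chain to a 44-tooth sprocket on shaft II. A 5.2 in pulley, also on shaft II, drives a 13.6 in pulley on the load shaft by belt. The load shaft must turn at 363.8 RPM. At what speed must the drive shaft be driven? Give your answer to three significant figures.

450 RPM

Overall ratio R = 0.47312 × 2.6154 = 1.2374.
Required input speed = output speed × R = 363.8 × 1.2374 = 450.16 RPM.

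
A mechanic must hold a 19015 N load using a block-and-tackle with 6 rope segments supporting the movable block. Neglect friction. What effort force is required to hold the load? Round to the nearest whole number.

Block-and-tackle MA = number of supporting rope parts = 6.
Effort = load / MA = 19015 / 6 = 3169.2 N.

3169 N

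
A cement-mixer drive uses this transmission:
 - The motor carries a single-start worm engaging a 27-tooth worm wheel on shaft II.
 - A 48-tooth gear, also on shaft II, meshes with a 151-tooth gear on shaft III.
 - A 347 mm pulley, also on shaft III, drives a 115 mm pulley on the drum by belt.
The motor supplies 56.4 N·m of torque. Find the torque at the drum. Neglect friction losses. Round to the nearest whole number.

Worm: ratio = 27/1 = 27; torque at shaft II = 56.4 × 27 = 1522.8 N·m.
Gear mesh: ratio = 151/48 = 3.1458; torque at shaft III = 1522.8 × 3.1458 = 4790.5 N·m.
Belt: ratio = 115/347 = 0.33141; torque at the drum = 4790.5 × 0.33141 = 1587.6 N·m.

1588 N·m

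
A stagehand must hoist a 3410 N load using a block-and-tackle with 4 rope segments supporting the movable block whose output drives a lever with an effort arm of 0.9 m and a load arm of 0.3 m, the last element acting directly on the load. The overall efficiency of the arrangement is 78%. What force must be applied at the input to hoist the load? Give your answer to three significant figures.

364 N

Block-and-tackle MA = number of supporting rope parts = 4.
Lever MA = effort arm / load arm = 0.9/0.3 = 3.
Combined ideal MA = 4 × 3 = 12.
Actual MA = 12 × 0.78 = 9.36.
Effort = load / actual MA = 3410 / 9.36 = 364.32 N.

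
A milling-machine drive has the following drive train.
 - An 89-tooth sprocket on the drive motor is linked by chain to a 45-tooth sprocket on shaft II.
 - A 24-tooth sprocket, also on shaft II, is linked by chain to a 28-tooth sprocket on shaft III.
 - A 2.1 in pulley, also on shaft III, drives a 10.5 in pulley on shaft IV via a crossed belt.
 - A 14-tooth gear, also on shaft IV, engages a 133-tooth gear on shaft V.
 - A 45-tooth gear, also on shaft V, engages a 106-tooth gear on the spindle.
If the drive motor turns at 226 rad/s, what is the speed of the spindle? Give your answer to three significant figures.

3.42 rad/s

Chain: ratio = 45/89 = 0.50562, so shaft II turns at 226 / 0.50562 = 446.98 rad/s.
Chain: ratio = 28/24 = 1.1667, so shaft III turns at 446.98 / 1.1667 = 383.12 rad/s.
Belt: ratio = 10.5/2.1 = 5, so shaft IV turns at 383.12 / 5 = 76.625 rad/s.
Gear mesh: ratio = 133/14 = 9.5, so shaft V turns at 76.625 / 9.5 = 8.0658 rad/s.
Gear mesh: ratio = 106/45 = 2.3556, so the spindle turns at 8.0658 / 2.3556 = 3.4241 rad/s.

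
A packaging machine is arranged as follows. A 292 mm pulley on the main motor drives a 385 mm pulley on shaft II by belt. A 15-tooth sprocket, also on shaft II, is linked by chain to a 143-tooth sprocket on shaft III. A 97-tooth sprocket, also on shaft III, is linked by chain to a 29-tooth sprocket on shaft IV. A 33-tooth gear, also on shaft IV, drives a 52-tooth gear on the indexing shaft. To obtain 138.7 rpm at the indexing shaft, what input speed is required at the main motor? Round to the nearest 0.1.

Overall ratio R = 1.3185 × 9.5333 × 0.29897 × 1.5758 = 5.9216.
Required input speed = output speed × R = 138.7 × 5.9216 = 821.32 rpm.

821.3 rpm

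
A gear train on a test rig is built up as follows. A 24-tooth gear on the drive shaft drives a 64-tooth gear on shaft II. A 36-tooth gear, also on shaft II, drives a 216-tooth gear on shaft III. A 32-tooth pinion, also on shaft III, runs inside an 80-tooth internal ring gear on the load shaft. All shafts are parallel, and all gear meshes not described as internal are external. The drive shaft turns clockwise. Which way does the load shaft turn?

the drive shaft → shaft II: external mesh, 1 reversal → CCW.
shaft II → shaft III: external mesh, 1 reversal → CW.
shaft III → the load shaft: internal mesh, same direction → CW.
2 reversals in total — an even number — so the load shaft turns the same way as the drive shaft.

clockwise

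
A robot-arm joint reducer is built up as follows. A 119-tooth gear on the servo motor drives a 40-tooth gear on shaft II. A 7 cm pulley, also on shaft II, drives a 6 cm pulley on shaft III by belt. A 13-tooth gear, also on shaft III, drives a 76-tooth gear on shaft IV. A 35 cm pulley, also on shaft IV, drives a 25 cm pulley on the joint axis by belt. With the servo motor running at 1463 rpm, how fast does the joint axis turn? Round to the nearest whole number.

1216 rpm

gear mesh 40/119 = 0.33613 → 1463/0.33613 = 4352.4 rpm
belt 6/7 = 0.85714 → 4352.4/0.85714 = 5077.8 rpm
gear mesh 76/13 = 5.8462 → 5077.8/5.8462 = 868.58 rpm
belt 25/35 = 0.71429 → 868.58/0.71429 = 1216 rpm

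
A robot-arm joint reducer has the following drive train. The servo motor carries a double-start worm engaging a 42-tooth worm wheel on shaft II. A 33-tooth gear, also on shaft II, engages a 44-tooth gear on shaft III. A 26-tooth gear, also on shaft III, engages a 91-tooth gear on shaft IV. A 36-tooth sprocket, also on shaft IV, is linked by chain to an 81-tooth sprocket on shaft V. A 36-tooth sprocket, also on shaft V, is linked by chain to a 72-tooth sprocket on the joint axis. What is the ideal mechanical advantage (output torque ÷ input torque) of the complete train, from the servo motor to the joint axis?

Each stage contributes driven/driver: worm 42/2 = 21, gear mesh 44/33 = 1.3333, gear mesh 91/26 = 3.5, chain 81/36 = 2.25, chain 72/36 = 2.
Overall: 21 × 1.3333 × 3.5 × 2.25 × 2 = 441.

441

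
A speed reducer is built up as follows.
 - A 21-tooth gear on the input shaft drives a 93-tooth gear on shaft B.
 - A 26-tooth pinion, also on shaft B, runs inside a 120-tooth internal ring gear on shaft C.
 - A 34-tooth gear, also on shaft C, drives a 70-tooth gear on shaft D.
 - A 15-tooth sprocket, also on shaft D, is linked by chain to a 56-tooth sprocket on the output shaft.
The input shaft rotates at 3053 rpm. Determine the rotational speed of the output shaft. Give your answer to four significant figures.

Gear mesh: ratio = 93/21 = 4.4286, so shaft B turns at 3053 / 4.4286 = 689.39 rpm.
Internal gear: ratio = 120/26 = 4.6154, so shaft C turns at 689.39 / 4.6154 = 149.37 rpm.
Gear mesh: ratio = 70/34 = 2.0588, so shaft D turns at 149.37 / 2.0588 = 72.55 rpm.
Chain: ratio = 56/15 = 3.7333, so the output shaft turns at 72.55 / 3.7333 = 19.433 rpm.

19.43 rpm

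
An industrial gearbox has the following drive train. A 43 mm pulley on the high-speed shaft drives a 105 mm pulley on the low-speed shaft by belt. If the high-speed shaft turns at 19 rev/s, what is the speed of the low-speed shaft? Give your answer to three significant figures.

7.78 rev/s

Belt: ratio = 105/43 = 2.4419, so the low-speed shaft turns at 19 / 2.4419 = 7.781 rev/s.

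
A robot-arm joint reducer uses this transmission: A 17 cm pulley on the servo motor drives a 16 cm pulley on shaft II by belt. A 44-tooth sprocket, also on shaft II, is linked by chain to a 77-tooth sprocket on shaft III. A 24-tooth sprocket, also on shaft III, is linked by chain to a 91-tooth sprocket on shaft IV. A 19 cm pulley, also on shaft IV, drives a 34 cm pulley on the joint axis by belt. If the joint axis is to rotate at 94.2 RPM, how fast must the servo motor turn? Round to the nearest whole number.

Overall ratio R = 0.94118 × 1.75 × 3.7917 × 1.7895 = 11.175.
Required input speed = output speed × R = 94.2 × 11.175 = 1052.7 RPM.

1053 RPM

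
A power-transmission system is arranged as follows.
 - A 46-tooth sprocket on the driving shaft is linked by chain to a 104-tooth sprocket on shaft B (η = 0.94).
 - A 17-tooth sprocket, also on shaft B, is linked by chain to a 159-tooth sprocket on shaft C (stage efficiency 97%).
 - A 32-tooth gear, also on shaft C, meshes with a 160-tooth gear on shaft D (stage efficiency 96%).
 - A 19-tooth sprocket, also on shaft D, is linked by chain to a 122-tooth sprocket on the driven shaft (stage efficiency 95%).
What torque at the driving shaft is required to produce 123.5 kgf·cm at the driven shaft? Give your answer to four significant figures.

Overall ratio R = 2.2609 × 9.3529 × 5 × 6.4211 = 678.89; overall efficiency η = 0.94 × 0.97 × 0.96 × 0.95 = 0.8316.
Input torque = output torque / (R × η) = 123.5 / (678.89 × 0.8316) = 0.21876 kgf·cm.

0.2188 kgf·cm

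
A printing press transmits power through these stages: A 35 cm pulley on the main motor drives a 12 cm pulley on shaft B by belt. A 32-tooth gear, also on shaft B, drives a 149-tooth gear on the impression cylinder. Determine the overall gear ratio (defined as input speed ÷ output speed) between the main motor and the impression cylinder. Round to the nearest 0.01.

Each stage contributes driven/driver: belt 12/35 = 0.34286, gear mesh 149/32 = 4.6562.
Overall: 0.34286 × 4.6562 = 1.5964.

1.60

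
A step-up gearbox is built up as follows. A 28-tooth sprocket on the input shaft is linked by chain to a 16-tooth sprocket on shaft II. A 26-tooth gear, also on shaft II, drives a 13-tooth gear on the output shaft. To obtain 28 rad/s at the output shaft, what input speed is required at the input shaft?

Overall ratio R = 0.57143 × 0.5 = 0.28571.
Required input speed = output speed × R = 28 × 0.28571 = 8 rad/s.

8 rad/s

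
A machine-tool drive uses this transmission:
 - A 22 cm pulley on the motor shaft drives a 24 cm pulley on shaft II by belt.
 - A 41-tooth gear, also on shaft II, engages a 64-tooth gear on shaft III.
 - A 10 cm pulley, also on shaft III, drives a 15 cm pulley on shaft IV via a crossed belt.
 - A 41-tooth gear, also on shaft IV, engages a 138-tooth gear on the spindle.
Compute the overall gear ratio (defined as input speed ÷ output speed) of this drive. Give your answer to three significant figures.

Each stage contributes driven/driver: belt 24/22 = 1.0909, gear mesh 64/41 = 1.561, belt 15/10 = 1.5, gear mesh 138/41 = 3.3659.
Overall: 1.0909 × 1.561 × 1.5 × 3.3659 = 8.5975.

8.60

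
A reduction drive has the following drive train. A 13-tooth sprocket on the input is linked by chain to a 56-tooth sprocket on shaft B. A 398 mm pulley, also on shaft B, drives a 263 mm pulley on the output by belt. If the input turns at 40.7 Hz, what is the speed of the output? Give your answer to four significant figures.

14.30 Hz

the input → shaft B (chain, 56/13): 40.7 ÷ 4.3077 = 9.4482 Hz
shaft B → the output (belt, 263/398): 9.4482 ÷ 0.6608 = 14.298 Hz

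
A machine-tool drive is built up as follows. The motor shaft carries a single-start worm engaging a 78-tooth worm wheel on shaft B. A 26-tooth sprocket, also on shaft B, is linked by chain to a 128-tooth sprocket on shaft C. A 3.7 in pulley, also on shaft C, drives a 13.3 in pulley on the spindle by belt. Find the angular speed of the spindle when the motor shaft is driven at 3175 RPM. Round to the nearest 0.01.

2.30 RPM

the motor shaft → shaft B (worm, 78/1): 3175 ÷ 78 = 40.705 RPM
shaft B → shaft C (chain, 128/26): 40.705 ÷ 4.9231 = 8.2682 RPM
shaft C → the spindle (belt, 13.3/3.7): 8.2682 ÷ 3.5946 = 2.3002 RPM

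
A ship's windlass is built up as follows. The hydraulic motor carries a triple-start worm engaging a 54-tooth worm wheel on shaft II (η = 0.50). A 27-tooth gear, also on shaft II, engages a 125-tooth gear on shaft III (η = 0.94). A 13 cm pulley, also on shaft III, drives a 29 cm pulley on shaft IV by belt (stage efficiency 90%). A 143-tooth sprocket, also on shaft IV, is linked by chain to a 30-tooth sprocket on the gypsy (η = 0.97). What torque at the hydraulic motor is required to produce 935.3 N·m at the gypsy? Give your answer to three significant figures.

58.4 N·m

Overall ratio R = 18 × 4.6296 × 2.2308 × 0.20979 = 38.999; overall efficiency η = 0.50 × 0.94 × 0.90 × 0.97 = 0.4103.
Input torque = output torque / (R × η) = 935.3 / (38.999 × 0.4103) = 58.449 N·m.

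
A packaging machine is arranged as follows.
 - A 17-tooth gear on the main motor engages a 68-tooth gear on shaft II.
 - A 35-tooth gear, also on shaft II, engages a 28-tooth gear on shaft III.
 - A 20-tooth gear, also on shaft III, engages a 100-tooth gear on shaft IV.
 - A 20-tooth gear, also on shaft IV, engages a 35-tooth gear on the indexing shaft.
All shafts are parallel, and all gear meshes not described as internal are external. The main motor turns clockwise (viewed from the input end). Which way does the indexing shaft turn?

the main motor → shaft II: external mesh, 1 reversal → CCW.
shaft II → shaft III: external mesh, 1 reversal → CW.
shaft III → shaft IV: external mesh, 1 reversal → CCW.
shaft IV → the indexing shaft: external mesh, 1 reversal → CW.
4 reversals in total — an even number — so the indexing shaft turns the same way as the main motor.

clockwise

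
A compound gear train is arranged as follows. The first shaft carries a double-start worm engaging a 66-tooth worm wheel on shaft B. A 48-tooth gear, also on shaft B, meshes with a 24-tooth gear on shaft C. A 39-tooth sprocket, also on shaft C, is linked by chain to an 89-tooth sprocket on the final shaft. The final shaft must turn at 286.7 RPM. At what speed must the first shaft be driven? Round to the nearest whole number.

10795 RPM

Overall ratio R = 33 × 0.5 × 2.2821 = 37.654.
Required input speed = output speed × R = 286.7 × 37.654 = 10795 RPM.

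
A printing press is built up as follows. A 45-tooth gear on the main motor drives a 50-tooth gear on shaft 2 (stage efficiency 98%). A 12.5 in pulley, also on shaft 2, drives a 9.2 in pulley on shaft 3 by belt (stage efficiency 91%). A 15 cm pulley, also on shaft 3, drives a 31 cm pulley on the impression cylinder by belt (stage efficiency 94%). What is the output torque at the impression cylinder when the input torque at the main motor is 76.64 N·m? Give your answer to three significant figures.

109 N·m

gear mesh 50/45 = 1.1111 → τ = 76.64·1.1111·0.98 = 83.452 N·m
belt 9.2/12.5 = 0.736 → τ = 83.452·0.736·0.91 = 55.893 N·m
belt 31/15 = 2.0667 → τ = 55.893·2.0667·0.94 = 108.58 N·m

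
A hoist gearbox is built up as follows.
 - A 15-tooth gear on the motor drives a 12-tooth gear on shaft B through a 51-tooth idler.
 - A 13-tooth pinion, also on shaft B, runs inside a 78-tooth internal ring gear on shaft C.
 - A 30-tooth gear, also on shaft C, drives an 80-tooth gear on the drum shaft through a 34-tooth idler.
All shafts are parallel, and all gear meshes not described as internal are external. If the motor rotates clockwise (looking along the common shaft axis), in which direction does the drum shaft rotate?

clockwise

the motor → shaft B: driver → idler → driven is 2 external meshes, 2 reversals → CW.
shaft B → shaft C: internal mesh, same direction → CW.
shaft C → the drum shaft: driver → idler → driven is 2 external meshes, 2 reversals → CW.
4 reversals in total — an even number — so the drum shaft turns the same way as the motor.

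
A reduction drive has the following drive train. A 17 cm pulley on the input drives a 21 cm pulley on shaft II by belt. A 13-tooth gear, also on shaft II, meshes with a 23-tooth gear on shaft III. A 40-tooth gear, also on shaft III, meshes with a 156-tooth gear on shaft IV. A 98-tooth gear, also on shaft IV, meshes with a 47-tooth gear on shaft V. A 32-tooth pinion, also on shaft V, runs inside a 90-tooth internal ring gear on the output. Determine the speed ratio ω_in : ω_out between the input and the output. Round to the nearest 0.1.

11.5

Each stage contributes driven/driver: belt 21/17 = 1.2353, gear mesh 23/13 = 1.7692, gear mesh 156/40 = 3.9, gear mesh 47/98 = 0.47959, internal gear 90/32 = 2.8125.
Overall: 1.2353 × 1.7692 × 3.9 × 0.47959 × 2.8125 = 11.497.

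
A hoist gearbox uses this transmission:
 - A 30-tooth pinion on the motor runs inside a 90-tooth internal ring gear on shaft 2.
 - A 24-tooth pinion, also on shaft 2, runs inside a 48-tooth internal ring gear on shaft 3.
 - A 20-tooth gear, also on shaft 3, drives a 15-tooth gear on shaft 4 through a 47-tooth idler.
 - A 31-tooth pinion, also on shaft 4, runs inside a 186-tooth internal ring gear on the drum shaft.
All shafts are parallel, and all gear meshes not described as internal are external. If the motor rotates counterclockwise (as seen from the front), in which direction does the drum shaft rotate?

counterclockwise

the motor → shaft 2: internal mesh, same direction → CCW.
shaft 2 → shaft 3: internal mesh, same direction → CCW.
shaft 3 → shaft 4: driver → idler → driven is 2 external meshes, 2 reversals → CCW.
shaft 4 → the drum shaft: internal mesh, same direction → CCW.
2 reversals in total — an even number — so the drum shaft turns the same way as the motor.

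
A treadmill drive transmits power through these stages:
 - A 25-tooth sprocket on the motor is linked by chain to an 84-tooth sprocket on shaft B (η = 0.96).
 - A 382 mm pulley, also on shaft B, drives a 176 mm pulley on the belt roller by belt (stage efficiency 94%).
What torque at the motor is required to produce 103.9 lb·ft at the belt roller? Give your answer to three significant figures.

Overall ratio R = 3.36 × 0.46073 = 1.5481; overall efficiency η = 0.96 × 0.94 = 0.9024.
Input torque = output torque / (R × η) = 103.9 / (1.5481 × 0.9024) = 74.375 lb·ft.

74.4 lb·ft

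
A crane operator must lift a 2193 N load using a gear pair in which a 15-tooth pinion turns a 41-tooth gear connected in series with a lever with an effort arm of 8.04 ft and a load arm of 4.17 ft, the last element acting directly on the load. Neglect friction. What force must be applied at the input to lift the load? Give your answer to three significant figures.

416 N

Gear pair MA = 41/15 = 2.7333.
Lever MA = effort arm / load arm = 8.04/4.17 = 1.9281.
Combined ideal MA = 2.7333 × 1.9281 = 5.27.
Effort = load / MA = 2193 / 5.27 = 416.13 N.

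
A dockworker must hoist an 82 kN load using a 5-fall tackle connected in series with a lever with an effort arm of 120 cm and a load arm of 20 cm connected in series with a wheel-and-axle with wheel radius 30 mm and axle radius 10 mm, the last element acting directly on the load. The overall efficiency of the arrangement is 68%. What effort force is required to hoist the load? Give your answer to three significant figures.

Block-and-tackle MA = number of supporting rope parts = 5.
Lever MA = effort arm / load arm = 120/20 = 6.
Wheel-and-axle MA = R/r = 30/10 = 3.
Combined ideal MA = 5 × 6 × 3 = 90.
Actual MA = 90 × 0.68 = 61.2.
Effort = load / actual MA = 82 / 61.2 = 1.3399 kN.

1.34 kN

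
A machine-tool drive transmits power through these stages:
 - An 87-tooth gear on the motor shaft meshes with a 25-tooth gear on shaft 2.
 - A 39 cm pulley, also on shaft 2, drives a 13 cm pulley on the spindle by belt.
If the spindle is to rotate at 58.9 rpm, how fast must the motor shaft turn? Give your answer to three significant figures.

Overall ratio R = 0.28736 × 0.33333 = 0.095785.
Required input speed = output speed × R = 58.9 × 0.095785 = 5.6418 rpm.

5.64 rpm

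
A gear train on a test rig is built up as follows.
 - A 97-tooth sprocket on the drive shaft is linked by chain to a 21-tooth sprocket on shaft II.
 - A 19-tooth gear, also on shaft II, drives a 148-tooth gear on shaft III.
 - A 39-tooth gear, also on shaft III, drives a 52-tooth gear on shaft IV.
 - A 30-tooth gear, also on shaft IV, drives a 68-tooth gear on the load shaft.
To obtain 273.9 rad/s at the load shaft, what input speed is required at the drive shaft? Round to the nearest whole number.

1396 rad/s

Overall ratio R = 0.21649 × 7.7895 × 1.3333 × 2.2667 = 5.0966.
Required input speed = output speed × R = 273.9 × 5.0966 = 1396 rad/s.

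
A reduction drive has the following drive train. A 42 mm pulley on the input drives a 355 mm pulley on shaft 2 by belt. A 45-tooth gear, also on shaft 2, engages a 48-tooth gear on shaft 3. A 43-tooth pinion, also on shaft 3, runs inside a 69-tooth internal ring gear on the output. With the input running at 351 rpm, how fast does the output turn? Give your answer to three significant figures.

24.3 rpm

the input → shaft 2 (belt, 355/42): 351 ÷ 8.4524 = 41.527 rpm
shaft 2 → shaft 3 (gear mesh, 48/45): 41.527 ÷ 1.0667 = 38.931 rpm
shaft 3 → the output (internal gear, 69/43): 38.931 ÷ 1.6047 = 24.262 rpm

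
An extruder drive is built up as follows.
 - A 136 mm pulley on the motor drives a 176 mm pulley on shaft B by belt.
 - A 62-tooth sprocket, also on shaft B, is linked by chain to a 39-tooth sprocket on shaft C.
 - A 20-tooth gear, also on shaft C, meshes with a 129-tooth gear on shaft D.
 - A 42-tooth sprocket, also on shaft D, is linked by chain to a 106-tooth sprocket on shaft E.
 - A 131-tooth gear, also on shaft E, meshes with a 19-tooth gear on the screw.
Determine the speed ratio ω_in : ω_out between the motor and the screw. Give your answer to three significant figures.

1.92

Each stage contributes driven/driver: belt 176/136 = 1.2941, chain 39/62 = 0.62903, gear mesh 129/20 = 6.45, chain 106/42 = 2.5238, gear mesh 19/131 = 0.14504.
Overall: 1.2941 × 0.62903 × 6.45 × 2.5238 × 0.14504 = 1.922.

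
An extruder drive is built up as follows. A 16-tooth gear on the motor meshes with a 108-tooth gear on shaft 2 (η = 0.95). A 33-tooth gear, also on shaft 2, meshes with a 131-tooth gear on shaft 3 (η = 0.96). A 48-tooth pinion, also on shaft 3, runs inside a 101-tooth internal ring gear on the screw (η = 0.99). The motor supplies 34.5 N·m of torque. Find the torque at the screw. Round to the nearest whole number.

Gear mesh: ratio = 108/16 = 6.75; torque at shaft 2 = 34.5 × 6.75 × 0.95 = 221.23 N·m.
Gear mesh: ratio = 131/33 = 3.9697; torque at shaft 3 = 221.23 × 3.9697 × 0.96 = 843.09 N·m.
Internal gear: ratio = 101/48 = 2.1042; torque at the screw = 843.09 × 2.1042 × 0.99 = 1756.3 N·m.

1756 N·m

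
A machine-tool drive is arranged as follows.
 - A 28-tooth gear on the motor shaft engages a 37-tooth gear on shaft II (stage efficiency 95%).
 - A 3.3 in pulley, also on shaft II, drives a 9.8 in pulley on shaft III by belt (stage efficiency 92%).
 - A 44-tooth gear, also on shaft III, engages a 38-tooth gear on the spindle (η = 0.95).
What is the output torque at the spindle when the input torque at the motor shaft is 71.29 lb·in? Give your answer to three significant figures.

Gear mesh: ratio = 37/28 = 1.3214; torque at shaft II = 71.29 × 1.3214 × 0.95 = 89.494 lb·in.
Belt: ratio = 9.8/3.3 = 2.9697; torque at shaft III = 89.494 × 2.9697 × 0.92 = 244.51 lb·in.
Gear mesh: ratio = 38/44 = 0.86364; torque at the spindle = 244.51 × 0.86364 × 0.95 = 200.61 lb·in.

201 lb·in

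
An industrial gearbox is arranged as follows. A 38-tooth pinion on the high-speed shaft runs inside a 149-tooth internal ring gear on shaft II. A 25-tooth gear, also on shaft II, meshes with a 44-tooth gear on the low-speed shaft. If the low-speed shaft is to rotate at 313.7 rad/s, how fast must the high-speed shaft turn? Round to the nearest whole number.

2165 rad/s

Overall ratio R = 3.9211 × 1.76 = 6.9011.
Required input speed = output speed × R = 313.7 × 6.9011 = 2164.9 rad/s.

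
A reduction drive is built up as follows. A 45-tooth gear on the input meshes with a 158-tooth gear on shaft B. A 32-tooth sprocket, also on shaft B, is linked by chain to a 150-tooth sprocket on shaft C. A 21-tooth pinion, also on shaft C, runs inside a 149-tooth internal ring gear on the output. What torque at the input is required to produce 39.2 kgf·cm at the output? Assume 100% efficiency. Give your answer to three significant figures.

0.336 kgf·cm

Overall ratio R = 3.5111 × 4.6875 × 7.0952 = 116.78.
Input torque = output torque / R = 39.2 / 116.78 = 0.33569 kgf·cm.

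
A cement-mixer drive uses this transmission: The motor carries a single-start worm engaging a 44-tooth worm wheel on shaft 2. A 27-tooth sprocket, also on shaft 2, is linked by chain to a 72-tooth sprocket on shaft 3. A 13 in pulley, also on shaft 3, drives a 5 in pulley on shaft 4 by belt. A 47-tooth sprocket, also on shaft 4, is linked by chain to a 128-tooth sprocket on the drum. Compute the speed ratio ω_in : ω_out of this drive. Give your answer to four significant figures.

Each stage contributes driven/driver: worm 44/1 = 44, chain 72/27 = 2.6667, belt 5/13 = 0.38462, chain 128/47 = 2.7234.
Overall: 44 × 2.6667 × 0.38462 × 2.7234 = 122.9.

122.9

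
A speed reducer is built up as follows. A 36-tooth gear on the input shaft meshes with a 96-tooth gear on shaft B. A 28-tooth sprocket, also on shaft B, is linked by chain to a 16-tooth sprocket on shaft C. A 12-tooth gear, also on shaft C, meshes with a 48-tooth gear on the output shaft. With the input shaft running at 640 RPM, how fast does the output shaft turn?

the input shaft → shaft B (gear mesh, 96/36): 640 ÷ 2.6667 = 240 RPM
shaft B → shaft C (chain, 16/28): 240 ÷ 0.57143 = 420 RPM
shaft C → the output shaft (gear mesh, 48/12): 420 ÷ 4 = 105 RPM

105 RPM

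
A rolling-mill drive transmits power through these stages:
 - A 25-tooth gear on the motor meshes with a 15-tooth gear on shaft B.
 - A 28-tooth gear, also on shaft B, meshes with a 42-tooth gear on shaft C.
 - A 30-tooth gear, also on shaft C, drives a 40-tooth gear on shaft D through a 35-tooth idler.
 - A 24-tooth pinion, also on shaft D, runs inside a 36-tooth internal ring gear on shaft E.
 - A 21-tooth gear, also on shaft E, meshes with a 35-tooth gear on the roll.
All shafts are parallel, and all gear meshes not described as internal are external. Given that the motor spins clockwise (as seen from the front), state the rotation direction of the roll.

counterclockwise

the motor → shaft B: external mesh, 1 reversal → CCW.
shaft B → shaft C: external mesh, 1 reversal → CW.
shaft C → shaft D: driver → idler → driven is 2 external meshes, 2 reversals → CW.
shaft D → shaft E: internal mesh, same direction → CW.
shaft E → the roll: external mesh, 1 reversal → CCW.
5 reversals in total — an odd number — so the roll turns opposite to the motor.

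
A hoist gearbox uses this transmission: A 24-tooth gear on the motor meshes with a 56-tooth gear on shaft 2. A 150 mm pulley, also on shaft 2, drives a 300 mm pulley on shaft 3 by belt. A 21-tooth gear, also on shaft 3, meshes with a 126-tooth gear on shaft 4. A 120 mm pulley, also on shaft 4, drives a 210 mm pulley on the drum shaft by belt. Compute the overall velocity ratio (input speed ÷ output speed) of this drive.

49

Each stage contributes driven/driver: gear mesh 56/24 = 2.3333, belt 300/150 = 2, gear mesh 126/21 = 6, belt 210/120 = 1.75.
Overall: 2.3333 × 2 × 6 × 1.75 = 49.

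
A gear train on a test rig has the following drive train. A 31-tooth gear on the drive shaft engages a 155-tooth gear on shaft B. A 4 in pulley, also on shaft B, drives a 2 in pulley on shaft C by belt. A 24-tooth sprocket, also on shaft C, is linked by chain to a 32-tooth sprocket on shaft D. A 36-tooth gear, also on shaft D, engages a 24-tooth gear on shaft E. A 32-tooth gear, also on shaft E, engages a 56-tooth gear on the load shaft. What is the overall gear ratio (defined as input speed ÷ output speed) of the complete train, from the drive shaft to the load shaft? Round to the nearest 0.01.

3.89

Each stage contributes driven/driver: gear mesh 155/31 = 5, belt 2/4 = 0.5, chain 32/24 = 1.3333, gear mesh 24/36 = 0.66667, gear mesh 56/32 = 1.75.
Overall: 5 × 0.5 × 1.3333 × 0.66667 × 1.75 = 3.8889.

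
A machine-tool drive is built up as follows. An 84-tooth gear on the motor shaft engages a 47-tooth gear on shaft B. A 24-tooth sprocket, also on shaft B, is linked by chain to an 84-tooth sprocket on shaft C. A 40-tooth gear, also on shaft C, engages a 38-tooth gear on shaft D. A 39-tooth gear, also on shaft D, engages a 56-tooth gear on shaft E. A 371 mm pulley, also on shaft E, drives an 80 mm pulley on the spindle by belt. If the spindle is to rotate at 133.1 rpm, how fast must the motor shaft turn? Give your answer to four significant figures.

Overall ratio R = 0.55952 × 3.5 × 0.95 × 1.4359 × 0.21563 = 0.57604.
Required input speed = output speed × R = 133.1 × 0.57604 = 76.67 rpm.

76.67 rpm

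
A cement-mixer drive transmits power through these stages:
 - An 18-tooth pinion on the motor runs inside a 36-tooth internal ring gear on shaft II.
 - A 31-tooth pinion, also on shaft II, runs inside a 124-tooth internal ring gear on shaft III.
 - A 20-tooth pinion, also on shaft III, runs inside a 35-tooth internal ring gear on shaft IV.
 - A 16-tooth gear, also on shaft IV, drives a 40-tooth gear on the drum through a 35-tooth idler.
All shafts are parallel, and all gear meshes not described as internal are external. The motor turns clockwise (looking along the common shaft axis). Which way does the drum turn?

clockwise

the motor → shaft II: internal mesh, same direction → CW.
shaft II → shaft III: internal mesh, same direction → CW.
shaft III → shaft IV: internal mesh, same direction → CW.
shaft IV → the drum: driver → idler → driven is 2 external meshes, 2 reversals → CW.
2 reversals in total — an even number — so the drum turns the same way as the motor.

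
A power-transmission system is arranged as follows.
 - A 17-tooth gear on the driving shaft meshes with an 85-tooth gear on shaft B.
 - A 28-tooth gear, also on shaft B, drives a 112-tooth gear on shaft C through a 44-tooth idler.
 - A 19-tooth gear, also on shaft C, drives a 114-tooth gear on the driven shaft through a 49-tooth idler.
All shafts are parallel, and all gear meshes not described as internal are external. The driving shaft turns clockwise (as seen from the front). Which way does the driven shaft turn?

the driving shaft → shaft B: external mesh, 1 reversal → CCW.
shaft B → shaft C: driver → idler → driven is 2 external meshes, 2 reversals → CCW.
shaft C → the driven shaft: driver → idler → driven is 2 external meshes, 2 reversals → CCW.
5 reversals in total — an odd number — so the driven shaft turns opposite to the driving shaft.

anticlockwise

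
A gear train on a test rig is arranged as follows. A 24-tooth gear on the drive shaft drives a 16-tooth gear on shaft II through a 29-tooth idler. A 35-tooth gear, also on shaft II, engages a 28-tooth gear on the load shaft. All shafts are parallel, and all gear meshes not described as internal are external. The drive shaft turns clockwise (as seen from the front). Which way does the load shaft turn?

counterclockwise

the drive shaft → shaft II: driver → idler → driven is 2 external meshes, 2 reversals → CW.
shaft II → the load shaft: external mesh, 1 reversal → CCW.
3 reversals in total — an odd number — so the load shaft turns opposite to the drive shaft.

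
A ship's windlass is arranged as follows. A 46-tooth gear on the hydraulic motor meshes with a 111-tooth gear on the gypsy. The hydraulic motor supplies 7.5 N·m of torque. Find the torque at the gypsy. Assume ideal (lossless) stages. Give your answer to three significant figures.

18.1 N·m

gear mesh 111/46 = 2.413 → τ = 7.5·2.413 = 18.098 N·m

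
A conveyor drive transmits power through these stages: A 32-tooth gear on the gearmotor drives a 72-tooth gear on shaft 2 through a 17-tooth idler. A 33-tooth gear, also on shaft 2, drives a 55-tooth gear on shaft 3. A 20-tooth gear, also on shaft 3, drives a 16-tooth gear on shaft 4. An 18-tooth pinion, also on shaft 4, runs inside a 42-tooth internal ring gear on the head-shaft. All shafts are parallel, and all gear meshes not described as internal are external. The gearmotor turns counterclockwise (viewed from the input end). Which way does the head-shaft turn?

counterclockwise

the gearmotor → shaft 2: driver → idler → driven is 2 external meshes, 2 reversals → CCW.
shaft 2 → shaft 3: external mesh, 1 reversal → CW.
shaft 3 → shaft 4: external mesh, 1 reversal → CCW.
shaft 4 → the head-shaft: internal mesh, same direction → CCW.
4 reversals in total — an even number — so the head-shaft turns the same way as the gearmotor.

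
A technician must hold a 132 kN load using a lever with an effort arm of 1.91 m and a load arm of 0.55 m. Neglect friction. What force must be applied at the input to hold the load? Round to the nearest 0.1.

Lever MA = effort arm / load arm = 1.91/0.55 = 3.4727.
Effort = load / MA = 132 / 3.4727 = 38.01 kN.

38.0 kN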